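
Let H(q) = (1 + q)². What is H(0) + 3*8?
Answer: 25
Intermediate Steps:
H(0) + 3*8 = (1 + 0)² + 3*8 = 1² + 24 = 1 + 24 = 25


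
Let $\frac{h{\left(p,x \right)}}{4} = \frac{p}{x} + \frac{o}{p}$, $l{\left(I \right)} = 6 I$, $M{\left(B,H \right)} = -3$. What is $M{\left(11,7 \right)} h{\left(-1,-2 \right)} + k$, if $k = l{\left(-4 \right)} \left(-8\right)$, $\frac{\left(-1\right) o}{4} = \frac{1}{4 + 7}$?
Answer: $\frac{1998}{11} \approx 181.64$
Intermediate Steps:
$o = - \frac{4}{11}$ ($o = - \frac{4}{4 + 7} = - \frac{4}{11} \approx -0.36364$)
$h{\left(p,x \right)} = - \frac{16}{11 p} + \frac{4 p}{x}$ ($h{\left(p,x \right)} = 4 \left(\frac{p}{x} - \frac{4}{11 p}\right) = 4 \left(- \frac{4}{11 p} + \frac{p}{x}\right) = - \frac{16}{11 p} + \frac{4 p}{x}$)
$k = 192$ ($k = 6 \left(-4\right) \left(-8\right) = \left(-24\right) \left(-8\right) = 192$)
$M{\left(11,7 \right)} h{\left(-1,-2 \right)} + k = - 3 \left(- \frac{16}{11 \left(-1\right)} + 4 \left(-1\right) \frac{1}{-2}\right) + 192 = - 3 \left(\left(- \frac{16}{11}\right) \left(-1\right) + 4 \left(-1\right) \left(- \frac{1}{2}\right)\right) + 192 = - 3 \left(\frac{16}{11} + 2\right) + 192 = \left(-3\right) \frac{38}{11} + 192 = - \frac{114}{11} + 192 = \frac{1998}{11}$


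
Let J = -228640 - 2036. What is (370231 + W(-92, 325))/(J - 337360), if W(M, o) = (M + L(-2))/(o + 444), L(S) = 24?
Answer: -284707571/436819684 ≈ -0.65177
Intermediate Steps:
J = -230676
W(M, o) = (24 + M)/(444 + o) (W(M, o) = (M + 24)/(o + 444) = (24 + M)/(444 + o))
(370231 + W(-92, 325))/(J - 337360) = (370231 + (24 - 92)/(444 + 325))/(-230676 - 337360) = (370231 - 68/769)/(-568036) = (370231 + (1/769)*(-68))*(-1/568036) = (370231 - 68/769)*(-1/568036) = (284707571/769)*(-1/568036) = -284707571/436819684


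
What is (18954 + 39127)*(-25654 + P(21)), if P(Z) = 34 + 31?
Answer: -1486234709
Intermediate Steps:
P(Z) = 65
(18954 + 39127)*(-25654 + P(21)) = (18954 + 39127)*(-25654 + 65) = 58081*(-25589) = -1486234709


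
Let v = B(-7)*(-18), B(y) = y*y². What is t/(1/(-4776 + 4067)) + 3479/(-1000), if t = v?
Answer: -4377369479/1000 ≈ -4.3774e+6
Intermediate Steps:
B(y) = y³
v = 6174 (v = (-7)³*(-18) = -343*(-18) = 6174)
t = 6174
t/(1/(-4776 + 4067)) + 3479/(-1000) = 6174/(1/(-4776 + 4067)) + 3479/(-1000) = 6174/(1/(-709)) + 3479*(-1/1000) = 6174/(-1/709) - 3479/1000 = 6174*(-709) - 3479/1000 = -4377366 - 3479/1000 = -4377369479/1000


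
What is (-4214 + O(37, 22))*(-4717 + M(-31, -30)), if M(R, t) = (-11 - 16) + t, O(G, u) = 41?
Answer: 19921902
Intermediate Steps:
M(R, t) = -27 + t
(-4214 + O(37, 22))*(-4717 + M(-31, -30)) = (-4214 + 41)*(-4717 + (-27 - 30)) = -4173*(-4717 - 57) = -4173*(-4774) = 19921902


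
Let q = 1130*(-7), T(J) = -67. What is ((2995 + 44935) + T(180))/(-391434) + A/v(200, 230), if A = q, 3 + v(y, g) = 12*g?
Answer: -1076067077/359727846 ≈ -2.9913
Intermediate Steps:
v(y, g) = -3 + 12*g
q = -7910
A = -7910
((2995 + 44935) + T(180))/(-391434) + A/v(200, 230) = ((2995 + 44935) - 67)/(-391434) - 7910/(-3 + 12*230) = (47930 - 67)*(-1/391434) - 7910/(-3 + 2760) = 47863*(-1/391434) - 7910/2757 = -47863/391434 - 7910*1/2757 = -47863/391434 - 7910/2757 = -1076067077/359727846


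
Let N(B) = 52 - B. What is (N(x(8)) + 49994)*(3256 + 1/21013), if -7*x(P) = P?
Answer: 3424141885510/21013 ≈ 1.6295e+8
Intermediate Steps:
x(P) = -P/7
(N(x(8)) + 49994)*(3256 + 1/21013) = ((52 - (-1)*8/7) + 49994)*(3256 + 1/21013) = ((52 - 1*(-8/7)) + 49994)*(3256 + 1/21013) = ((52 + 8/7) + 49994)*(68418329/21013) = (372/7 + 49994)*(68418329/21013) = (350330/7)*(68418329/21013) = 3424141885510/21013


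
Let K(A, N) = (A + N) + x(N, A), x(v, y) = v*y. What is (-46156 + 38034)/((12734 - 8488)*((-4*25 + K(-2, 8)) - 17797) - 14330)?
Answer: 4061/38023726 ≈ 0.00010680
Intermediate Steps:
K(A, N) = A + N + A*N (K(A, N) = (A + N) + N*A = (A + N) + A*N = A + N + A*N)
(-46156 + 38034)/((12734 - 8488)*((-4*25 + K(-2, 8)) - 17797) - 14330) = (-46156 + 38034)/((12734 - 8488)*((-4*25 + (-2 + 8 - 2*8)) - 17797) - 14330) = -8122/(4246*((-100 + (-2 + 8 - 16)) - 17797) - 14330) = -8122/(4246*((-100 - 10) - 17797) - 14330) = -8122/(4246*(-110 - 17797) - 14330) = -8122/(4246*(-17907) - 14330) = -8122/(-76033122 - 14330) = -8122/(-76047452) = -8122*(-1/76047452) = 4061/38023726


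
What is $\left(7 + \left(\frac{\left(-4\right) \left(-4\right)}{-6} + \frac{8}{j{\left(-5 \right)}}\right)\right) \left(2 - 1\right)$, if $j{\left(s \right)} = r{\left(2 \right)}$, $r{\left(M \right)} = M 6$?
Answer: $5$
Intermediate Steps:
$r{\left(M \right)} = 6 M$
$j{\left(s \right)} = 12$ ($j{\left(s \right)} = 6 \cdot 2 = 12$)
$\left(7 + \left(\frac{\left(-4\right) \left(-4\right)}{-6} + \frac{8}{j{\left(-5 \right)}}\right)\right) \left(2 - 1\right) = \left(7 + \left(\frac{\left(-4\right) \left(-4\right)}{-6} + \frac{8}{12}\right)\right) \left(2 - 1\right) = \left(7 + \left(16 \left(- \frac{1}{6}\right) + 8 \cdot \frac{1}{12}\right)\right) 1 = \left(7 + \left(- \frac{8}{3} + \frac{2}{3}\right)\right) 1 = \left(7 - 2\right) 1 = 5 \cdot 1 = 5$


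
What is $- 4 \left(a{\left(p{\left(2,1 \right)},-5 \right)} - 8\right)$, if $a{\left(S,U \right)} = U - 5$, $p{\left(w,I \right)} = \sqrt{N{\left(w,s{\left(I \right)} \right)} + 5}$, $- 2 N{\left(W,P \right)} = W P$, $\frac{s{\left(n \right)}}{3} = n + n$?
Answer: $72$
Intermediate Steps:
$s{\left(n \right)} = 6 n$ ($s{\left(n \right)} = 3 \left(n + n\right) = 3 \cdot 2 n = 6 n$)
$N{\left(W,P \right)} = - \frac{P W}{2}$ ($N{\left(W,P \right)} = - \frac{W P}{2} = - \frac{P W}{2}$)
$p{\left(w,I \right)} = \sqrt{5 - 3 I w}$ ($p{\left(w,I \right)} = \sqrt{- \frac{6 I w}{2} + 5} = \sqrt{- 3 I w + 5} = \sqrt{5 - 3 I w}$)
$a{\left(S,U \right)} = -5 + U$ ($a{\left(S,U \right)} = U - 5 = -5 + U$)
$- 4 \left(a{\left(p{\left(2,1 \right)},-5 \right)} - 8\right) = - 4 \left(\left(-5 - 5\right) - 8\right) = - 4 \left(-10 - 8\right) = \left(-4\right) \left(-18\right) = 72$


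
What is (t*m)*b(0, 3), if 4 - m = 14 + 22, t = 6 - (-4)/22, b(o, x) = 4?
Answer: -8704/11 ≈ -791.27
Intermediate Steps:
t = 68/11 (t = 6 - (-4)/22 = 6 - 1*(-2/11) = 6 + 2/11 = 68/11 ≈ 6.1818)
m = -32 (m = 4 - (14 + 22) = 4 - 1*36 = 4 - 36 = -32)
(t*m)*b(0, 3) = ((68/11)*(-32))*4 = -2176/11*4 = -8704/11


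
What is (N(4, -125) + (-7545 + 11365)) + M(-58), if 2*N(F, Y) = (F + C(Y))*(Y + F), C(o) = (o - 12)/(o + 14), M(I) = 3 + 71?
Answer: 794167/222 ≈ 3577.3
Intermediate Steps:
M(I) = 74
C(o) = (-12 + o)/(14 + o)
N(F, Y) = (F + Y)*(F + (-12 + Y)/(14 + Y))/2 (N(F, Y) = ((F + (-12 + Y)/(14 + Y))*(Y + F))/2 = ((F + (-12 + Y)/(14 + Y))*(F + Y))/2 = ((F + Y)*(F + (-12 + Y)/(14 + Y)))/2 = (F + Y)*(F + (-12 + Y)/(14 + Y))/2)
(N(4, -125) + (-7545 + 11365)) + M(-58) = ((4*(-12 - 125) - 125*(-12 - 125) + 4*(14 - 125)*(4 - 125))/(2*(14 - 125)) + (-7545 + 11365)) + 74 = ((½)*(4*(-137) - 125*(-137) + 4*(-111)*(-121))/(-111) + 3820) + 74 = ((½)*(-1/111)*(-548 + 17125 + 53724) + 3820) + 74 = ((½)*(-1/111)*70301 + 3820) + 74 = (-70301/222 + 3820) + 74 = 777739/222 + 74 = 794167/222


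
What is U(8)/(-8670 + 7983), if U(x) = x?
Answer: -8/687 ≈ -0.011645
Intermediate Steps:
U(8)/(-8670 + 7983) = 8/(-8670 + 7983) = 8/(-687) = 8*(-1/687) = -8/687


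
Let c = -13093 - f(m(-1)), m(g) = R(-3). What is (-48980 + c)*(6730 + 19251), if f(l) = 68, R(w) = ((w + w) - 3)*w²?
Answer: -1614485321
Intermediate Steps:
R(w) = w²*(-3 + 2*w) (R(w) = (2*w - 3)*w² = (-3 + 2*w)*w² = w²*(-3 + 2*w))
m(g) = -81 (m(g) = (-3)²*(-3 + 2*(-3)) = 9*(-3 - 6) = 9*(-9) = -81)
c = -13161 (c = -13093 - 1*68 = -13093 - 68 = -13161)
(-48980 + c)*(6730 + 19251) = (-48980 - 13161)*(6730 + 19251) = -62141*25981 = -1614485321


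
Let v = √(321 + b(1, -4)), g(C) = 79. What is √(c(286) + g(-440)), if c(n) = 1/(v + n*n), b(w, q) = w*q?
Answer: √(79 + 1/(81796 + √317)) ≈ 8.8882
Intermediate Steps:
b(w, q) = q*w
v = √317 (v = √(321 - 4*1) = √(321 - 4) = √317 ≈ 17.805)
c(n) = 1/(√317 + n²) (c(n) = 1/(√317 + n*n) = 1/(√317 + n²))
√(c(286) + g(-440)) = √(1/(√317 + 286²) + 79) = √(1/(√317 + 81796) + 79) = √(1/(81796 + √317) + 79) = √(79 + 1/(81796 + √317))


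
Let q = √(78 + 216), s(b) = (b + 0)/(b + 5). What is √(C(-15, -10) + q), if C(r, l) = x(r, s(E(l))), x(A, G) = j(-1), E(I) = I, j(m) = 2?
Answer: √(2 + 7*√6) ≈ 4.3757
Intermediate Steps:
s(b) = b/(5 + b)
x(A, G) = 2
C(r, l) = 2
q = 7*√6 (q = √294 = 7*√6 ≈ 17.146)
√(C(-15, -10) + q) = √(2 + 7*√6)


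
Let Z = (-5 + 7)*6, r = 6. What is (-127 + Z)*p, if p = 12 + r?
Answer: -2070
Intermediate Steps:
Z = 12 (Z = 2*6 = 12)
p = 18 (p = 12 + 6 = 18)
(-127 + Z)*p = (-127 + 12)*18 = -115*18 = -2070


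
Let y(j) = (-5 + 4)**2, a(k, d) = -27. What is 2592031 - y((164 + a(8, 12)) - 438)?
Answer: 2592030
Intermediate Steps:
y(j) = 1 (y(j) = (-1)**2 = 1)
2592031 - y((164 + a(8, 12)) - 438) = 2592031 - 1*1 = 2592031 - 1 = 2592030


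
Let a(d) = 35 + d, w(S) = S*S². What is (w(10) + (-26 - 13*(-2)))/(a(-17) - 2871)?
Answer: -1000/2853 ≈ -0.35051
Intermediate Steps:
w(S) = S³
(w(10) + (-26 - 13*(-2)))/(a(-17) - 2871) = (10³ + (-26 - 13*(-2)))/((35 - 17) - 2871) = (1000 + (-26 + 26))/(18 - 2871) = (1000 + 0)/(-2853) = 1000*(-1/2853) = -1000/2853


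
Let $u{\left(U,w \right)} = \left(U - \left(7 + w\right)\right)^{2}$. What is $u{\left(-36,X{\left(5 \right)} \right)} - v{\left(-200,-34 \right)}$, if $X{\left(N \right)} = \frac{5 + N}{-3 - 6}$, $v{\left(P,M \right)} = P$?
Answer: $\frac{158329}{81} \approx 1954.7$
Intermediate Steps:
$X{\left(N \right)} = - \frac{5}{9} - \frac{N}{9}$ ($X{\left(N \right)} = \frac{5 + N}{-9} = \left(5 + N\right) \left(- \frac{1}{9}\right) = - \frac{5}{9} - \frac{N}{9}$)
$u{\left(U,w \right)} = \left(-7 + U - w\right)^{2}$
$u{\left(-36,X{\left(5 \right)} \right)} - v{\left(-200,-34 \right)} = \left(7 - \frac{10}{9} - -36\right)^{2} - -200 = \left(7 - \frac{10}{9} + 36\right)^{2} + 200 = \left(\frac{377}{9}\right)^{2} + 200 = \frac{142129}{81} + 200 = \frac{158329}{81}$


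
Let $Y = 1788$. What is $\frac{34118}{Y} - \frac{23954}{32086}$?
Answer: $\frac{262970099}{14342442} \approx 18.335$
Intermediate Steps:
$\frac{34118}{Y} - \frac{23954}{32086} = \frac{34118}{1788} - \frac{23954}{32086} = 34118 \cdot \frac{1}{1788} - \frac{11977}{16043} = \frac{17059}{894} - \frac{11977}{16043} = \frac{262970099}{14342442}$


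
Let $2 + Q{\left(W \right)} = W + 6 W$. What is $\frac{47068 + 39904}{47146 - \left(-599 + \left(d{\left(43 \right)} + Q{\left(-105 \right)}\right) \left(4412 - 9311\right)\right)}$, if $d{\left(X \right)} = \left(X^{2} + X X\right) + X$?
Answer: $\frac{86972}{14764341} \approx 0.0058907$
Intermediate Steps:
$Q{\left(W \right)} = -2 + 7 W$ ($Q{\left(W \right)} = -2 + \left(W + 6 W\right) = -2 + 7 W$)
$d{\left(X \right)} = X + 2 X^{2}$ ($d{\left(X \right)} = \left(X^{2} + X^{2}\right) + X = 2 X^{2} + X = X + 2 X^{2}$)
$\frac{47068 + 39904}{47146 - \left(-599 + \left(d{\left(43 \right)} + Q{\left(-105 \right)}\right) \left(4412 - 9311\right)\right)} = \frac{47068 + 39904}{47146 - \left(-599 + \left(43 \left(1 + 2 \cdot 43\right) + \left(-2 + 7 \left(-105\right)\right)\right) \left(4412 - 9311\right)\right)} = \frac{86972}{47146 - \left(-599 + \left(43 \left(1 + 86\right) - 737\right) \left(-4899\right)\right)} = \frac{86972}{47146 - \left(-599 + \left(43 \cdot 87 - 737\right) \left(-4899\right)\right)} = \frac{86972}{47146 - \left(-599 + \left(3741 - 737\right) \left(-4899\right)\right)} = \frac{86972}{47146 - \left(-599 + 3004 \left(-4899\right)\right)} = \frac{86972}{47146 + \left(599 - -14716596\right)} = \frac{86972}{47146 + \left(599 + 14716596\right)} = \frac{86972}{47146 + 14717195} = \frac{86972}{14764341}$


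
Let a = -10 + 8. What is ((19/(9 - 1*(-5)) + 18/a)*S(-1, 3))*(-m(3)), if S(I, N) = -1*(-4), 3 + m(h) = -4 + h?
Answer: -856/7 ≈ -122.29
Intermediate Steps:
a = -2
m(h) = -7 + h (m(h) = -3 + (-4 + h) = -7 + h)
S(I, N) = 4
((19/(9 - 1*(-5)) + 18/a)*S(-1, 3))*(-m(3)) = ((19/(9 - 1*(-5)) + 18/(-2))*4)*(-(-7 + 3)) = ((19/(9 + 5) + 18*(-½))*4)*(-1*(-4)) = ((19/14 - 9)*4)*4 = -107/14*4*4 = -214/7*4 = -856/7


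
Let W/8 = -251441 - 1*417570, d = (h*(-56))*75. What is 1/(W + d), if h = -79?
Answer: -1/5020288 ≈ -1.9919e-7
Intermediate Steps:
d = 331800 (d = -79*(-56)*75 = 4424*75 = 331800)
W = -5352088 (W = 8*(-251441 - 1*417570) = 8*(-251441 - 417570) = 8*(-669011) = -5352088)
1/(W + d) = 1/(-5352088 + 331800) = 1/(-5020288) = -1/5020288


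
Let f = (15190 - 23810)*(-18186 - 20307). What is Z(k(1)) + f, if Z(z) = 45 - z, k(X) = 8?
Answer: 331809697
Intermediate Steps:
f = 331809660 (f = -8620*(-38493) = 331809660)
Z(k(1)) + f = (45 - 1*8) + 331809660 = (45 - 8) + 331809660 = 37 + 331809660 = 331809697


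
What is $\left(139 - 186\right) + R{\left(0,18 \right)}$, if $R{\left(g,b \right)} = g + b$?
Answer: $-29$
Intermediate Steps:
$R{\left(g,b \right)} = b + g$
$\left(139 - 186\right) + R{\left(0,18 \right)} = \left(139 - 186\right) + \left(18 + 0\right) = -47 + 18 = -29$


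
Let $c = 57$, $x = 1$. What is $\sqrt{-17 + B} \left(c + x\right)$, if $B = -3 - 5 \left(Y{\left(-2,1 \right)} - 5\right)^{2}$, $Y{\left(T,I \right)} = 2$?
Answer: $58 i \sqrt{65} \approx 467.61 i$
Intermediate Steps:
$B = -48$ ($B = -3 - 5 \left(2 - 5\right)^{2} = -3 - 5 \left(-3\right)^{2} = -3 - 45 = -48$)
$\sqrt{-17 + B} \left(c + x\right) = \sqrt{-17 - 48} \left(57 + 1\right) = \sqrt{-65} \cdot 58 = i \sqrt{65} \cdot 58 = 58 i \sqrt{65}$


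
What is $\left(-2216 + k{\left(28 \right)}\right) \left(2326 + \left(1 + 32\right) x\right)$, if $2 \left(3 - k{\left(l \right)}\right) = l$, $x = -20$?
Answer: $-3710182$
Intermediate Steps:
$k{\left(l \right)} = 3 - \frac{l}{2}$
$\left(-2216 + k{\left(28 \right)}\right) \left(2326 + \left(1 + 32\right) x\right) = \left(-2216 + \left(3 - 14\right)\right) \left(2326 + \left(1 + 32\right) \left(-20\right)\right) = \left(-2216 + \left(3 - 14\right)\right) \left(2326 + 33 \left(-20\right)\right) = \left(-2216 - 11\right) \left(2326 - 660\right) = \left(-2227\right) 1666 = -3710182$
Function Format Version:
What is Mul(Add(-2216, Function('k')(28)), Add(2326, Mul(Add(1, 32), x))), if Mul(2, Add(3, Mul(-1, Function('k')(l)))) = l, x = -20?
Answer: -3710182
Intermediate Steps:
Function('k')(l) = Add(3, Mul(Rational(-1, 2), l))
Mul(Add(-2216, Function('k')(28)), Add(2326, Mul(Add(1, 32), x))) = Mul(Add(-2216, Add(3, Mul(Rational(-1, 2), 28))), Add(2326, Mul(Add(1, 32), -20))) = Mul(Add(-2216, Add(3, -14)), Add(2326, Mul(33, -20))) = Mul(Add(-2216, -11), Add(2326, -660)) = Mul(-2227, 1666) = -3710182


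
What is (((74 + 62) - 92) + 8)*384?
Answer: 19968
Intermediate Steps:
(((74 + 62) - 92) + 8)*384 = ((136 - 92) + 8)*384 = (44 + 8)*384 = 52*384 = 19968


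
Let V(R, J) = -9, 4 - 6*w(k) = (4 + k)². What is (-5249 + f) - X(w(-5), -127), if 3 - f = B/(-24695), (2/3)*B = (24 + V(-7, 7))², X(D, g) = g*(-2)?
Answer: -54328865/9878 ≈ -5500.0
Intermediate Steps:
w(k) = ⅔ - (4 + k)²/6
X(D, g) = -2*g
B = 675/2 (B = 3*(24 - 9)²/2 = (3/2)*15² = (3/2)*225 = 675/2 ≈ 337.50)
f = 29769/9878 (f = 3 - 675/(2*(-24695)) = 3 - 675*(-1)/(2*24695) = 3 - 1*(-135/9878) = 3 + 135/9878 = 29769/9878 ≈ 3.0137)
(-5249 + f) - X(w(-5), -127) = (-5249 + 29769/9878) - (-2)*(-127) = -51819853/9878 - 1*254 = -51819853/9878 - 254 = -54328865/9878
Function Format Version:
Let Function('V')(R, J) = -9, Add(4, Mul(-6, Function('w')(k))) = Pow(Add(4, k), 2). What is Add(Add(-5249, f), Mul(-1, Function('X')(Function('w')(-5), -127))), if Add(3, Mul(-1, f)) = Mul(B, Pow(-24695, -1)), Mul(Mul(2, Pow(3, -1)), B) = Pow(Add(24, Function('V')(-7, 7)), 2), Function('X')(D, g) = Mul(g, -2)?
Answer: Rational(-54328865, 9878) ≈ -5500.0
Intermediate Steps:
Function('w')(k) = Add(Rational(2, 3), Mul(Rational(-1, 6), Pow(Add(4, k), 2)))
Function('X')(D, g) = Mul(-2, g)
B = Rational(675, 2) (B = Mul(Rational(3, 2), Pow(Add(24, -9), 2)) = Mul(Rational(3, 2), Pow(15, 2)) = Mul(Rational(3, 2), 225) = Rational(675, 2) ≈ 337.50)
f = Rational(29769, 9878) (f = Add(3, Mul(-1, Mul(Rational(675, 2), Pow(-24695, -1)))) = Add(3, Mul(-1, Mul(Rational(675, 2), Rational(-1, 24695)))) = Add(3, Mul(-1, Rational(-135, 9878))) = Add(3, Rational(135, 9878)) = Rational(29769, 9878) ≈ 3.0137)
Add(Add(-5249, f), Mul(-1, Function('X')(Function('w')(-5), -127))) = Add(Add(-5249, Rational(29769, 9878)), Mul(-1, Mul(-2, -127))) = Add(Rational(-51819853, 9878), Mul(-1, 254)) = Add(Rational(-51819853, 9878), -254) = Rational(-54328865, 9878)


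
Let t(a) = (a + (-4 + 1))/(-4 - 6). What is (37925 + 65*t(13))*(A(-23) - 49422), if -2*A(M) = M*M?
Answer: -1881130890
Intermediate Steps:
t(a) = 3/10 - a/10 (t(a) = (a - 3)/(-10) = (-3 + a)*(-⅒) = 3/10 - a/10)
A(M) = -M²/2 (A(M) = -M*M/2 = -M²/2)
(37925 + 65*t(13))*(A(-23) - 49422) = (37925 + 65*(3/10 - ⅒*13))*(-½*(-23)² - 49422) = (37925 + 65*(3/10 - 13/10))*(-½*529 - 49422) = (37925 + 65*(-1))*(-529/2 - 49422) = (37925 - 65)*(-99373/2) = 37860*(-99373/2) = -1881130890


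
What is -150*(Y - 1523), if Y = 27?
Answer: 224400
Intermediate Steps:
-150*(Y - 1523) = -150*(27 - 1523) = -150*(-1496) = 224400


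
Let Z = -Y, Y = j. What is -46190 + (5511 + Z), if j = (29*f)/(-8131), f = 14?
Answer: -330760543/8131 ≈ -40679.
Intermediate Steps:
j = -406/8131 (j = (29*14)/(-8131) = 406*(-1/8131) = -406/8131 ≈ -0.049932)
Y = -406/8131 ≈ -0.049932
Z = 406/8131 (Z = -1*(-406/8131) = 406/8131 ≈ 0.049932)
-46190 + (5511 + Z) = -46190 + (5511 + 406/8131) = -46190 + 44810347/8131 = -330760543/8131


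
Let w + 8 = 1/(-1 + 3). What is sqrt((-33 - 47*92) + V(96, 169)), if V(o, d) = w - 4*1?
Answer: I*sqrt(17474)/2 ≈ 66.095*I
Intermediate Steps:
w = -15/2 (w = -8 + 1/(-1 + 3) = -8 + 1/2 = -15/2 ≈ -7.5000)
V(o, d) = -23/2 (V(o, d) = -15/2 - 4*1 = -15/2 - 4 = -23/2)
sqrt((-33 - 47*92) + V(96, 169)) = sqrt((-33 - 47*92) - 23/2) = sqrt((-33 - 4324) - 23/2) = sqrt(-4357 - 23/2) = sqrt(-8737/2) = I*sqrt(17474)/2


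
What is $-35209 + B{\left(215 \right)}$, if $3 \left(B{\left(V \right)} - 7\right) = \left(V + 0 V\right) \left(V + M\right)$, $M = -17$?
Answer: $-21012$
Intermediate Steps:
$B{\left(V \right)} = 7 + \frac{V \left(-17 + V\right)}{3}$ ($B{\left(V \right)} = 7 + \frac{\left(V + 0 V\right) \left(V - 17\right)}{3} = 7 + \frac{\left(V + 0\right) \left(-17 + V\right)}{3} = 7 + \frac{V \left(-17 + V\right)}{3}$)
$-35209 + B{\left(215 \right)} = -35209 + \left(7 - \frac{3655}{3} + \frac{215^{2}}{3}\right) = -35209 + \left(7 - \frac{3655}{3} + \frac{1}{3} \cdot 46225\right) = -35209 + \left(7 - \frac{3655}{3} + \frac{46225}{3}\right) = -35209 + 14197 = -21012$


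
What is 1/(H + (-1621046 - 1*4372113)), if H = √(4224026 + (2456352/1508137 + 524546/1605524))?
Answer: -7255768218180070646/43484967484774494810860845 - 3*√687922440521895862512666017154/43484967484774494810860845 ≈ -1.6691e-7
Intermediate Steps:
H = 3*√687922440521895862512666017154/1210675074394 (H = √(4224026 + (2456352*(1/1508137) + 524546*(1/1605524))) = √(4224026 + (2456352/1508137 + 262273/802762)) = √(4224026 + 2367409659625/1210675074394) = √(5113925359201849869/1210675074394) = 3*√687922440521895862512666017154/1210675074394 ≈ 2055.2)
1/(H + (-1621046 - 1*4372113)) = 1/(3*√687922440521895862512666017154/1210675074394 + (-1621046 - 1*4372113)) = 1/(3*√687922440521895862512666017154/1210675074394 + (-1621046 - 4372113)) = 1/(3*√687922440521895862512666017154/1210675074394 - 5993159) = 1/(-5993159 + 3*√687922440521895862512666017154/1210675074394)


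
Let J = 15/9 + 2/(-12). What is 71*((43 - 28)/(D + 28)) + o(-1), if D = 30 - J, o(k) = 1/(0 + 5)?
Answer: 10763/565 ≈ 19.050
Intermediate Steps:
o(k) = ⅕ (o(k) = 1/5 = ⅕)
J = 3/2 (J = 15*(⅑) + 2*(-1/12) = 5/3 - ⅙ = 3/2 ≈ 1.5000)
D = 57/2 (D = 30 - 1*3/2 = 30 - 3/2 = 57/2 ≈ 28.500)
71*((43 - 28)/(D + 28)) + o(-1) = 71*((43 - 28)/(57/2 + 28)) + ⅕ = 71*(15/(113/2)) + ⅕ = 71*(15*(2/113)) + ⅕ = 71*(30/113) + ⅕ = 2130/113 + ⅕ = 10763/565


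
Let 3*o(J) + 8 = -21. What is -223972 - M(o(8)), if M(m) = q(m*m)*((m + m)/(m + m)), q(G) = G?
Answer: -2016589/9 ≈ -2.2407e+5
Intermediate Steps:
o(J) = -29/3 (o(J) = -8/3 + (⅓)*(-21) = -8/3 - 7 = -29/3)
M(m) = m² (M(m) = (m*m)*((m + m)/(m + m)) = m²*((2*m)/((2*m))) = m²*((2*m)*(1/(2*m))) = m²*1 = m²)
-223972 - M(o(8)) = -223972 - (-29/3)² = -223972 - 1*841/9 = -223972 - 841/9 = -2016589/9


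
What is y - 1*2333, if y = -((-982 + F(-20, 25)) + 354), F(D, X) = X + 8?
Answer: -1738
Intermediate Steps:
F(D, X) = 8 + X
y = 595 (y = -((-982 + (8 + 25)) + 354) = -((-982 + 33) + 354) = -(-949 + 354) = -1*(-595) = 595)
y - 1*2333 = 595 - 1*2333 = 595 - 2333 = -1738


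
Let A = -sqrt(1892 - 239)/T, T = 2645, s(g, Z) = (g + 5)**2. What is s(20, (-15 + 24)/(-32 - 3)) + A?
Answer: 625 - sqrt(1653)/2645 ≈ 624.98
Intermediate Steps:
s(g, Z) = (5 + g)**2
A = -sqrt(1653)/2645 (A = -sqrt(1892 - 239)/2645 = -sqrt(1653)/2645 ≈ -0.015371)
s(20, (-15 + 24)/(-32 - 3)) + A = (5 + 20)**2 - sqrt(1653)/2645 = 25**2 - sqrt(1653)/2645 = 625 - sqrt(1653)/2645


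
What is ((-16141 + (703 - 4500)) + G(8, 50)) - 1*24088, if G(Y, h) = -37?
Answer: -44063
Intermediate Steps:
((-16141 + (703 - 4500)) + G(8, 50)) - 1*24088 = ((-16141 + (703 - 4500)) - 37) - 1*24088 = ((-16141 - 3797) - 37) - 24088 = (-19938 - 37) - 24088 = -19975 - 24088 = -44063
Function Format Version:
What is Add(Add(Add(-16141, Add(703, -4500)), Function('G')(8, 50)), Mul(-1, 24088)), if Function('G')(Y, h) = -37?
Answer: -44063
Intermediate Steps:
Add(Add(Add(-16141, Add(703, -4500)), Function('G')(8, 50)), Mul(-1, 24088)) = Add(Add(Add(-16141, Add(703, -4500)), -37), Mul(-1, 24088)) = Add(Add(Add(-16141, -3797), -37), -24088) = Add(Add(-19938, -37), -24088) = Add(-19975, -24088) = -44063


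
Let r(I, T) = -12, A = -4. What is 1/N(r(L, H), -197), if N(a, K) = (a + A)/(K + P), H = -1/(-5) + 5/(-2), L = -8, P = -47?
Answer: 61/4 ≈ 15.250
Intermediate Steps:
H = -23/10 (H = -1*(-⅕) + 5*(-½) = ⅕ - 5/2 = -23/10 ≈ -2.3000)
N(a, K) = (-4 + a)/(-47 + K) (N(a, K) = (a - 4)/(K - 47) = (-4 + a)/(-47 + K))
1/N(r(L, H), -197) = 1/((-4 - 12)/(-47 - 197)) = 1/(-16/(-244)) = 1/(-1/244*(-16)) = 1/(4/61) = 61/4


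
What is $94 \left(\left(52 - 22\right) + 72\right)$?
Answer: $9588$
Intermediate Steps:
$94 \left(\left(52 - 22\right) + 72\right) = 94 \left(30 + 72\right) = 94 \cdot 102 = 9588$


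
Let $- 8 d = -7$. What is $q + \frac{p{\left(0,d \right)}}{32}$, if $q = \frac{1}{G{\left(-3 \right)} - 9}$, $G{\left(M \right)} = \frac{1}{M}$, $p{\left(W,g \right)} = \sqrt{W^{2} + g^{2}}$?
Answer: $- \frac{143}{1792} \approx -0.079799$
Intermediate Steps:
$d = \frac{7}{8}$ ($d = \left(- \frac{1}{8}\right) \left(-7\right) = \frac{7}{8} \approx 0.875$)
$q = - \frac{3}{28}$ ($q = \frac{1}{\frac{1}{-3} - 9} = \frac{1}{- \frac{1}{3} - 9} = \frac{1}{- \frac{28}{3}} = - \frac{3}{28} \approx -0.10714$)
$q + \frac{p{\left(0,d \right)}}{32} = - \frac{3}{28} + \frac{\sqrt{0^{2} + \left(\frac{7}{8}\right)^{2}}}{32} = - \frac{3}{28} + \frac{\sqrt{0 + \frac{49}{64}}}{32} = - \frac{3}{28} + \frac{\sqrt{\frac{49}{64}}}{32} = - \frac{3}{28} + \frac{1}{32} \cdot \frac{7}{8} = - \frac{3}{28} + \frac{7}{256} = - \frac{143}{1792}$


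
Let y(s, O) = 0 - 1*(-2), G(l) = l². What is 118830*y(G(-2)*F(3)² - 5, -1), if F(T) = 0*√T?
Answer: 237660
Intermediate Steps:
F(T) = 0
y(s, O) = 2 (y(s, O) = 0 + 2 = 2)
118830*y(G(-2)*F(3)² - 5, -1) = 118830*2 = 237660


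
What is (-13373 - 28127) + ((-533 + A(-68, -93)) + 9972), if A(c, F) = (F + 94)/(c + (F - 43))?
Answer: -6540445/204 ≈ -32061.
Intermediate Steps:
A(c, F) = (94 + F)/(-43 + F + c) (A(c, F) = (94 + F)/(c + (-43 + F)) = (94 + F)/(-43 + F + c))
(-13373 - 28127) + ((-533 + A(-68, -93)) + 9972) = (-13373 - 28127) + ((-533 + (94 - 93)/(-43 - 93 - 68)) + 9972) = -41500 + ((-533 + 1/(-204)) + 9972) = -41500 + ((-533 - 1/204*1) + 9972) = -41500 + ((-533 - 1/204) + 9972) = -41500 + (-108733/204 + 9972) = -41500 + 1925555/204 = -6540445/204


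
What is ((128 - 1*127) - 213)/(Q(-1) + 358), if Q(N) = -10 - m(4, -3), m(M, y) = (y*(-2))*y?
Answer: -106/183 ≈ -0.57924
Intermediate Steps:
m(M, y) = -2*y² (m(M, y) = (-2*y)*y = -2*y²)
Q(N) = 8 (Q(N) = -10 - (-2)*(-3)² = -10 - (-2)*9 = -10 - 1*(-18) = -10 + 18 = 8)
((128 - 1*127) - 213)/(Q(-1) + 358) = ((128 - 1*127) - 213)/(8 + 358) = ((128 - 127) - 213)/366 = (1 - 213)*(1/366) = -212*1/366 = -106/183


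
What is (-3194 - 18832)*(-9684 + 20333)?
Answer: -234554874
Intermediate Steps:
(-3194 - 18832)*(-9684 + 20333) = -22026*10649 = -234554874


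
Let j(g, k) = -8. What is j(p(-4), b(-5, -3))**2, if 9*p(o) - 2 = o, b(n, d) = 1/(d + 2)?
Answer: 64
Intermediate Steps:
b(n, d) = 1/(2 + d)
p(o) = 2/9 + o/9
j(p(-4), b(-5, -3))**2 = (-8)**2 = 64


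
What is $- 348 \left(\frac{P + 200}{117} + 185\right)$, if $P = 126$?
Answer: $- \frac{2548636}{39} \approx -65350.0$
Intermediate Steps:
$- 348 \left(\frac{P + 200}{117} + 185\right) = - 348 \left(\frac{126 + 200}{117} + 185\right) = - 348 \left(326 \cdot \frac{1}{117} + 185\right) = - 348 \left(\frac{326}{117} + 185\right) = \left(-348\right) \frac{21971}{117} = - \frac{2548636}{39}$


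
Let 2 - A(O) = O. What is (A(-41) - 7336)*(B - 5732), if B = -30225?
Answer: 262234401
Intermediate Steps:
A(O) = 2 - O
(A(-41) - 7336)*(B - 5732) = ((2 - 1*(-41)) - 7336)*(-30225 - 5732) = ((2 + 41) - 7336)*(-35957) = (43 - 7336)*(-35957) = -7293*(-35957) = 262234401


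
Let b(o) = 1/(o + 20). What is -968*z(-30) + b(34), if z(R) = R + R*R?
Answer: -45476639/54 ≈ -8.4216e+5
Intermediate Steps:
z(R) = R + R²
b(o) = 1/(20 + o)
-968*z(-30) + b(34) = -(-29040)*(1 - 30) + 1/(20 + 34) = -(-29040)*(-29) + 1/54 = -968*870 + 1/54 = -842160 + 1/54 = -45476639/54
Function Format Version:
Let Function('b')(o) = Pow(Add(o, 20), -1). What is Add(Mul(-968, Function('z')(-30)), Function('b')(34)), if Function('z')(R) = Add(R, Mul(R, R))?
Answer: Rational(-45476639, 54) ≈ -8.4216e+5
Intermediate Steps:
Function('z')(R) = Add(R, Pow(R, 2))
Function('b')(o) = Pow(Add(20, o), -1)
Add(Mul(-968, Function('z')(-30)), Function('b')(34)) = Add(Mul(-968, Mul(-30, Add(1, -30))), Pow(Add(20, 34), -1)) = Add(Mul(-968, Mul(-30, -29)), Pow(54, -1)) = Add(Mul(-968, 870), Rational(1, 54)) = Add(-842160, Rational(1, 54)) = Rational(-45476639, 54)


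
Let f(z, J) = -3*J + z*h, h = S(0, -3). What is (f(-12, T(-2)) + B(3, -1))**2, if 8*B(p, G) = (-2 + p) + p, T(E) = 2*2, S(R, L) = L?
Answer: 2401/4 ≈ 600.25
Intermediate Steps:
h = -3
T(E) = 4
B(p, G) = -1/4 + p/4 (B(p, G) = ((-2 + p) + p)/8 = (-2 + 2*p)/8 = -1/4 + p/4)
f(z, J) = -3*J - 3*z (f(z, J) = -3*J + z*(-3) = -3*J - 3*z)
(f(-12, T(-2)) + B(3, -1))**2 = ((-3*4 - 3*(-12)) + (-1/4 + (1/4)*3))**2 = ((-12 + 36) + (-1/4 + 3/4))**2 = (24 + 1/2)**2 = (49/2)**2 = 2401/4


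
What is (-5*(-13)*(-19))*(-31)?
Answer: 38285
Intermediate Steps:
(-5*(-13)*(-19))*(-31) = (65*(-19))*(-31) = -1235*(-31) = 38285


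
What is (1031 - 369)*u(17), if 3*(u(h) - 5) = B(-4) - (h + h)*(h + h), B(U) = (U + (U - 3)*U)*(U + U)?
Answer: -882446/3 ≈ -2.9415e+5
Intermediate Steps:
B(U) = 2*U*(U + U*(-3 + U)) (B(U) = (U + (-3 + U)*U)*(2*U) = (U + U*(-3 + U))*(2*U) = 2*U*(U + U*(-3 + U)))
u(h) = -59 - 4*h²/3 (u(h) = 5 + (2*(-4)²*(-2 - 4) - (h + h)*(h + h))/3 = 5 + (2*16*(-6) - 2*h*2*h)/3 = 5 + (-192 - 4*h²)/3 = 5 + (-64 - 4*h²/3) = -59 - 4*h²/3)
(1031 - 369)*u(17) = (1031 - 369)*(-59 - 4/3*17²) = 662*(-59 - 4/3*289) = 662*(-59 - 1156/3) = 662*(-1333/3) = -882446/3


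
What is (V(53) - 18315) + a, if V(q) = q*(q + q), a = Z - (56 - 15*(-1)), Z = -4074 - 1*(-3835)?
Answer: -13007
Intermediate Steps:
Z = -239 (Z = -4074 + 3835 = -239)
a = -310 (a = -239 - (56 - 15*(-1)) = -239 - (56 + 15) = -239 - 1*71 = -239 - 71 = -310)
V(q) = 2*q² (V(q) = q*(2*q) = 2*q²)
(V(53) - 18315) + a = (2*53² - 18315) - 310 = (2*2809 - 18315) - 310 = (5618 - 18315) - 310 = -12697 - 310 = -13007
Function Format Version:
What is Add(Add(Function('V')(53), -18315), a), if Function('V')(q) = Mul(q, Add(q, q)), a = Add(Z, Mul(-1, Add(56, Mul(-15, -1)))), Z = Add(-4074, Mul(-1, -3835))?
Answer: -13007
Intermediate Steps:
Z = -239 (Z = Add(-4074, 3835) = -239)
a = -310 (a = Add(-239, Mul(-1, Add(56, Mul(-15, -1)))) = Add(-239, Mul(-1, Add(56, 15))) = Add(-239, Mul(-1, 71)) = Add(-239, -71) = -310)
Function('V')(q) = Mul(2, Pow(q, 2)) (Function('V')(q) = Mul(q, Mul(2, q)) = Mul(2, Pow(q, 2)))
Add(Add(Function('V')(53), -18315), a) = Add(Add(Mul(2, Pow(53, 2)), -18315), -310) = Add(Add(Mul(2, 2809), -18315), -310) = Add(Add(5618, -18315), -310) = Add(-12697, -310) = -13007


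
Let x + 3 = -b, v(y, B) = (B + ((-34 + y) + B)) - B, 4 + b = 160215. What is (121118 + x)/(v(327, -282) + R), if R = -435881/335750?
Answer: -13126482000/3257369 ≈ -4029.8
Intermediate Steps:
b = 160211 (b = -4 + 160215 = 160211)
v(y, B) = -34 + B + y (v(y, B) = (B + (-34 + B + y)) - B = (-34 + y + 2*B) - B = -34 + B + y)
R = -435881/335750 (R = -435881*1/335750 = -435881/335750 ≈ -1.2982)
x = -160214 (x = -3 - 1*160211 = -3 - 160211 = -160214)
(121118 + x)/(v(327, -282) + R) = (121118 - 160214)/((-34 - 282 + 327) - 435881/335750) = -39096/(11 - 435881/335750) = -39096/3257369/335750 = -39096*335750/3257369 = -13126482000/3257369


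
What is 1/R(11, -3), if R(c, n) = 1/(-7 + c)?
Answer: 4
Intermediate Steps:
1/R(11, -3) = 1/(1/(-7 + 11)) = 1/(1/4) = 1/(¼) = 4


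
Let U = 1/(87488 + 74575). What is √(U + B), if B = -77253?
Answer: I*√225444991854566/54021 ≈ 277.94*I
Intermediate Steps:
U = 1/162063 ≈ 6.1704e-6
√(U + B) = √(1/162063 - 77253) = √(-12519852938/162063) = I*√225444991854566/54021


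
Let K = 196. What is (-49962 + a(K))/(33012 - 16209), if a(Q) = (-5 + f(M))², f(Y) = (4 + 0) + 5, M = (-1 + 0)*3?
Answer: -49946/16803 ≈ -2.9724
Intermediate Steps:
M = -3 (M = -1*3 = -3)
f(Y) = 9 (f(Y) = 4 + 5 = 9)
a(Q) = 16 (a(Q) = (-5 + 9)² = 4² = 16)
(-49962 + a(K))/(33012 - 16209) = (-49962 + 16)/(33012 - 16209) = -49946/16803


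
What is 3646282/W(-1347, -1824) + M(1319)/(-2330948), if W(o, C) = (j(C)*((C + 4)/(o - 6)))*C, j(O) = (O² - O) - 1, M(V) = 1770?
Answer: -1294125559823167/1073260479619240640 ≈ -0.0012058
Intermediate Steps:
j(O) = -1 + O² - O
W(o, C) = C*(4 + C)*(-1 + C² - C)/(-6 + o) (W(o, C) = ((-1 + C² - C)*((C + 4)/(o - 6)))*C = ((-1 + C² - C)*((4 + C)/(-6 + o)))*C = ((4 + C)*(-1 + C² - C)/(-6 + o))*C = C*(4 + C)*(-1 + C² - C)/(-6 + o))
3646282/W(-1347, -1824) + M(1319)/(-2330948) = 3646282/((-1*(-1824)*(4 - 1824)*(1 - 1824 - 1*(-1824)²)/(-6 - 1347))) + 1770/(-2330948) = 3646282/((-1*(-1824)*(-1820)*(1 - 1824 - 1*3326976)/(-1353))) + 1770*(-1/2330948) = 3646282/((-1*(-1824)*(-1/1353)*(-1820)*(1 - 1824 - 3326976))) - 885/1165474 = 3646282/((-1*(-1824)*(-1/1353)*(-1820)*(-3328799))) - 885/1165474 = 3646282/(-3683515821440/451) - 885/1165474 = 3646282*(-451/3683515821440) - 885/1165474 = -822236591/1841757910720 - 885/1165474 = -1294125559823167/1073260479619240640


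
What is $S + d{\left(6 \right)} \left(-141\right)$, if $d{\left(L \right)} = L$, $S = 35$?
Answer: $-811$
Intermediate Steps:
$S + d{\left(6 \right)} \left(-141\right) = 35 + 6 \left(-141\right) = 35 - 846 = -811$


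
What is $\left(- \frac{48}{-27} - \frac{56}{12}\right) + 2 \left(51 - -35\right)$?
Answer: $\frac{1522}{9} \approx 169.11$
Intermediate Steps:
$\left(- \frac{48}{-27} - \frac{56}{12}\right) + 2 \left(51 - -35\right) = \left(\left(-48\right) \left(- \frac{1}{27}\right) - \frac{14}{3}\right) + 2 \left(51 + 35\right) = \left(\frac{16}{9} - \frac{14}{3}\right) + 2 \cdot 86 = - \frac{26}{9} + 172 = \frac{1522}{9}$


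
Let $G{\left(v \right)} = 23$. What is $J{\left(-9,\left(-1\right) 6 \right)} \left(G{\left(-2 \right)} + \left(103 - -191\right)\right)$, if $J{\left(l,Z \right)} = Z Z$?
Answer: $11412$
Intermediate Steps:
$J{\left(l,Z \right)} = Z^{2}$
$J{\left(-9,\left(-1\right) 6 \right)} \left(G{\left(-2 \right)} + \left(103 - -191\right)\right) = \left(\left(-1\right) 6\right)^{2} \left(23 + \left(103 - -191\right)\right) = \left(-6\right)^{2} \left(23 + \left(103 + 191\right)\right) = 36 \left(23 + 294\right) = 36 \cdot 317 = 11412$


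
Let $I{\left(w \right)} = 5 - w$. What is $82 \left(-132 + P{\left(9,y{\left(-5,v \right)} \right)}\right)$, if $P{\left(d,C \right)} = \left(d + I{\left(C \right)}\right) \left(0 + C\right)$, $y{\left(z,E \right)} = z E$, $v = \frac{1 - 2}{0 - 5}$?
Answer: $-12054$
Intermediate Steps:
$v = \frac{1}{5}$ ($v = - \frac{1}{-5} = \left(-1\right) \left(- \frac{1}{5}\right) = \frac{1}{5} \approx 0.2$)
$y{\left(z,E \right)} = E z$
$P{\left(d,C \right)} = C \left(5 + d - C\right)$ ($P{\left(d,C \right)} = \left(d - \left(-5 + C\right)\right) \left(0 + C\right) = \left(5 + d - C\right) C = C \left(5 + d - C\right)$)
$82 \left(-132 + P{\left(9,y{\left(-5,v \right)} \right)}\right) = 82 \left(-132 + \frac{1}{5} \left(-5\right) \left(5 + 9 - \frac{1}{5} \left(-5\right)\right)\right) = 82 \left(-132 - \left(5 + 9 - -1\right)\right) = 82 \left(-132 - \left(5 + 9 + 1\right)\right) = 82 \left(-132 - 15\right) = 82 \left(-147\right) = -12054$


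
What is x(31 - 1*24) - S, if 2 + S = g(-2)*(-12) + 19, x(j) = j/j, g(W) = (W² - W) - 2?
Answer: 32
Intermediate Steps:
g(W) = -2 + W² - W
x(j) = 1
S = -31 (S = -2 + ((-2 + (-2)² - 1*(-2))*(-12) + 19) = -2 + ((-2 + 4 + 2)*(-12) + 19) = -2 + (4*(-12) + 19) = -2 + (-48 + 19) = -2 - 29 = -31)
x(31 - 1*24) - S = 1 - 1*(-31) = 1 + 31 = 32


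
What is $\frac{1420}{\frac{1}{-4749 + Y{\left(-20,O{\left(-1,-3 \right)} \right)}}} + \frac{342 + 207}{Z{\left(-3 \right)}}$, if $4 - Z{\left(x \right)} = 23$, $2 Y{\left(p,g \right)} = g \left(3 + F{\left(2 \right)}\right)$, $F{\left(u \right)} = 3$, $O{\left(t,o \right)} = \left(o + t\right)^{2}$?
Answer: $- \frac{126833529}{19} \approx -6.6754 \cdot 10^{6}$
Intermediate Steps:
$Y{\left(p,g \right)} = 3 g$ ($Y{\left(p,g \right)} = \frac{g \left(3 + 3\right)}{2} = \frac{g 6}{2} = \frac{6 g}{2} = 3 g$)
$Z{\left(x \right)} = -19$ ($Z{\left(x \right)} = 4 - 23 = -19$)
$\frac{1420}{\frac{1}{-4749 + Y{\left(-20,O{\left(-1,-3 \right)} \right)}}} + \frac{342 + 207}{Z{\left(-3 \right)}} = \frac{1420}{\frac{1}{-4749 + 3 \left(-3 - 1\right)^{2}}} + \frac{342 + 207}{-19} = \frac{1420}{\frac{1}{-4749 + 3 \left(-4\right)^{2}}} + 549 \left(- \frac{1}{19}\right) = \frac{1420}{\frac{1}{-4749 + 3 \cdot 16}} - \frac{549}{19} = \frac{1420}{\frac{1}{-4749 + 48}} - \frac{549}{19} = \frac{1420}{\frac{1}{-4701}} - \frac{549}{19} = \frac{1420}{- \frac{1}{4701}} - \frac{549}{19} = 1420 \left(-4701\right) - \frac{549}{19} = -6675420 - \frac{549}{19} = - \frac{126833529}{19}$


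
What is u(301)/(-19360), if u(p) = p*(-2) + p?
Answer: 301/19360 ≈ 0.015548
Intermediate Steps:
u(p) = -p (u(p) = -2*p + p = -p)
u(301)/(-19360) = -1*301/(-19360) = -301*(-1/19360) = 301/19360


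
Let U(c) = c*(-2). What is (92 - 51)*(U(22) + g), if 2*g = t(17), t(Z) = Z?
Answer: -2911/2 ≈ -1455.5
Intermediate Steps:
U(c) = -2*c
g = 17/2 (g = (1/2)*17 = 17/2 ≈ 8.5000)
(92 - 51)*(U(22) + g) = (92 - 51)*(-2*22 + 17/2) = 41*(-44 + 17/2) = 41*(-71/2) = -2911/2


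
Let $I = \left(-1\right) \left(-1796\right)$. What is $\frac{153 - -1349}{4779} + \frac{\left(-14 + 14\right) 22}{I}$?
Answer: $\frac{1502}{4779} \approx 0.31429$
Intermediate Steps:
$I = 1796$
$\frac{153 - -1349}{4779} + \frac{\left(-14 + 14\right) 22}{I} = \frac{153 - -1349}{4779} + \frac{\left(-14 + 14\right) 22}{1796} = \left(153 + 1349\right) \frac{1}{4779} + 0 \cdot 22 \cdot \frac{1}{1796} = 1502 \cdot \frac{1}{4779} + 0 \cdot \frac{1}{1796} = \frac{1502}{4779} + 0 = \frac{1502}{4779}$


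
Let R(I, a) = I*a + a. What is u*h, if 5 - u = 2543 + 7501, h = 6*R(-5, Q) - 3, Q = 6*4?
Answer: 5812581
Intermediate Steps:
Q = 24
R(I, a) = a + I*a
h = -579 (h = 6*(24*(1 - 5)) - 3 = 6*(24*(-4)) - 3 = 6*(-96) - 3 = -576 - 3 = -579)
u = -10039 (u = 5 - (2543 + 7501) = 5 - 1*10044 = 5 - 10044 = -10039)
u*h = -10039*(-579) = 5812581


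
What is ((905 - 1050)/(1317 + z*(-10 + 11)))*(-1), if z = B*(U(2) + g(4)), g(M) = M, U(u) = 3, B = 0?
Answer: 145/1317 ≈ 0.11010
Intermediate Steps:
z = 0 (z = 0*(3 + 4) = 0*7 = 0)
((905 - 1050)/(1317 + z*(-10 + 11)))*(-1) = ((905 - 1050)/(1317 + 0*(-10 + 11)))*(-1) = -145/(1317 + 0*1)*(-1) = -145/(1317 + 0)*(-1) = -145/1317*(-1) = 145/1317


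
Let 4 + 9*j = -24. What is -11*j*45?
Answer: 1540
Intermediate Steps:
j = -28/9 (j = -4/9 + (⅑)*(-24) = -4/9 - 8/3 = -28/9 ≈ -3.1111)
-11*j*45 = -11*(-28/9)*45 = (308/9)*45 = 1540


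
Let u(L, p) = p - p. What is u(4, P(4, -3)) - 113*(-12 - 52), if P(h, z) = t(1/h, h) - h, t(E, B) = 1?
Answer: 7232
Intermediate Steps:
P(h, z) = 1 - h
u(L, p) = 0
u(4, P(4, -3)) - 113*(-12 - 52) = 0 - 113*(-12 - 52) = 0 - 113*(-64) = 0 + 7232 = 7232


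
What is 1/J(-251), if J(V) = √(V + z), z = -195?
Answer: -I*√446/446 ≈ -0.047351*I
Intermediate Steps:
J(V) = √(-195 + V) (J(V) = √(V - 195) = √(-195 + V))
1/J(-251) = 1/(√(-195 - 251)) = 1/(√(-446)) = 1/(I*√446) = -I*√446/446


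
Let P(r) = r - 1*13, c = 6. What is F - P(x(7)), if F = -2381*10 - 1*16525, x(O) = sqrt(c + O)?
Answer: -40322 - sqrt(13) ≈ -40326.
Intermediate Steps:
x(O) = sqrt(6 + O)
P(r) = -13 + r (P(r) = r - 13 = -13 + r)
F = -40335 (F = -23810 - 16525 = -40335)
F - P(x(7)) = -40335 - (-13 + sqrt(6 + 7)) = -40335 - (-13 + sqrt(13)) = -40335 + (13 - sqrt(13)) = -40322 - sqrt(13)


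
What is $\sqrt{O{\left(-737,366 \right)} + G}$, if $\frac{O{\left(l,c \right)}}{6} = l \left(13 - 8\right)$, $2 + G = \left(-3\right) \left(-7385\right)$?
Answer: $\sqrt{43} \approx 6.5574$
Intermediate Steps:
$G = 22153$ ($G = -2 - -22155 = -2 + 22155 = 22153$)
$O{\left(l,c \right)} = 30 l$ ($O{\left(l,c \right)} = 6 l \left(13 - 8\right) = 6 l 5 = 6 \cdot 5 l = 30 l$)
$\sqrt{O{\left(-737,366 \right)} + G} = \sqrt{30 \left(-737\right) + 22153} = \sqrt{-22110 + 22153} = \sqrt{43}$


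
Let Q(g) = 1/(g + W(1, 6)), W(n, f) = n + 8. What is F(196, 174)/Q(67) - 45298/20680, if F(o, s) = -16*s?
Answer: -198891019/940 ≈ -2.1159e+5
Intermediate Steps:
W(n, f) = 8 + n
Q(g) = 1/(9 + g) (Q(g) = 1/(g + (8 + 1)) = 1/(g + 9) = 1/(9 + g))
F(196, 174)/Q(67) - 45298/20680 = (-16*174)/(1/(9 + 67)) - 45298/20680 = -2784/(1/76) - 45298*1/20680 = -2784/1/76 - 2059/940 = -2784*76 - 2059/940 = -211584 - 2059/940 = -198891019/940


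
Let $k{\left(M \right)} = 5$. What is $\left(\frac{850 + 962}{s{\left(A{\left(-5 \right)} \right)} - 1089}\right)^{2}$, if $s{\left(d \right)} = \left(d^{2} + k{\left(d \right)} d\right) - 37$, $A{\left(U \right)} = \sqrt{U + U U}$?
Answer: $\frac{820836}{\left(-553 + 5 \sqrt{5}\right)^{2}} \approx 2.7961$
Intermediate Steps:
$A{\left(U \right)} = \sqrt{U + U^{2}}$
$s{\left(d \right)} = -37 + d^{2} + 5 d$ ($s{\left(d \right)} = \left(d^{2} + 5 d\right) - 37 = -37 + d^{2} + 5 d$)
$\left(\frac{850 + 962}{s{\left(A{\left(-5 \right)} \right)} - 1089}\right)^{2} = \left(\frac{850 + 962}{\left(-37 + \left(\sqrt{- 5 \left(1 - 5\right)}\right)^{2} + 5 \sqrt{- 5 \left(1 - 5\right)}\right) - 1089}\right)^{2} = \left(\frac{1812}{\left(-37 + \left(\sqrt{\left(-5\right) \left(-4\right)}\right)^{2} + 5 \sqrt{\left(-5\right) \left(-4\right)}\right) - 1089}\right)^{2} = \left(\frac{1812}{\left(-37 + \left(\sqrt{20}\right)^{2} + 5 \sqrt{20}\right) - 1089}\right)^{2} = \left(\frac{1812}{\left(-37 + \left(2 \sqrt{5}\right)^{2} + 5 \cdot 2 \sqrt{5}\right) - 1089}\right)^{2} = \left(\frac{1812}{\left(-37 + 20 + 10 \sqrt{5}\right) - 1089}\right)^{2} = \left(\frac{1812}{\left(-17 + 10 \sqrt{5}\right) - 1089}\right)^{2} = \left(\frac{1812}{-1106 + 10 \sqrt{5}}\right)^{2} = \frac{3283344}{\left(-1106 + 10 \sqrt{5}\right)^{2}}$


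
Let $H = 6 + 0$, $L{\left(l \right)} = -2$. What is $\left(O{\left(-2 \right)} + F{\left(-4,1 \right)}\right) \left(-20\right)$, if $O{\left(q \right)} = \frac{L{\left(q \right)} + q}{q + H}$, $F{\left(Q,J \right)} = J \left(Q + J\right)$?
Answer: $80$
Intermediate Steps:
$F{\left(Q,J \right)} = J \left(J + Q\right)$
$H = 6$
$O{\left(q \right)} = \frac{-2 + q}{6 + q}$ ($O{\left(q \right)} = \frac{-2 + q}{q + 6} = \frac{-2 + q}{6 + q}$)
$\left(O{\left(-2 \right)} + F{\left(-4,1 \right)}\right) \left(-20\right) = \left(\frac{-2 - 2}{6 - 2} + 1 \left(1 - 4\right)\right) \left(-20\right) = \left(\frac{1}{4} \left(-4\right) + 1 \left(-3\right)\right) \left(-20\right) = \left(\frac{1}{4} \left(-4\right) - 3\right) \left(-20\right) = \left(-1 - 3\right) \left(-20\right) = \left(-4\right) \left(-20\right) = 80$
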